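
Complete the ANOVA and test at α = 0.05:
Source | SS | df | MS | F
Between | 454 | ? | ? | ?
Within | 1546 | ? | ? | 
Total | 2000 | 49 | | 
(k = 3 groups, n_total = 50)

df_between = 2, df_within = 47. MS_between = 227.0, MS_within = 32.89. F = 6.901, F_crit ≈ 3.195. Reject H₀.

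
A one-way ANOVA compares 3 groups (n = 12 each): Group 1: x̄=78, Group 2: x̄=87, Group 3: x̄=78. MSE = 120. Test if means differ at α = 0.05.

Grand mean = 81.0. SS_between = 648.0, MS_between = 324.0. F = 2.7, F_crit ≈ 3.285. Fail to reject H₀.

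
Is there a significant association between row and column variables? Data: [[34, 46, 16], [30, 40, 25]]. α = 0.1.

χ² = 2.639. df = 2, critical = 4.605. Fail to reject H₀. No evidence of dependence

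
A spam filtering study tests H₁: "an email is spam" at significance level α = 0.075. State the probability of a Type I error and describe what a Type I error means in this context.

P(Type I error) = α = 0.075. A Type I error is rejecting H₀ when H₀ is actually true (false positive) — here, concluding that an email is spam when in fact this is not the case. Consequence: a legitimate email is sent to the spam folder and the user misses it.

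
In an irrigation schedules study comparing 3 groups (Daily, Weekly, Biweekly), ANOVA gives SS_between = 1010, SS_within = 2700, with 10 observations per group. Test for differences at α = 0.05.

df_between = 2, df_within = 27. F = MS_between/MS_within = 505.0/100.0 = 5.05. F_crit ≈ 3.354. Reject H₀. At least one mean differs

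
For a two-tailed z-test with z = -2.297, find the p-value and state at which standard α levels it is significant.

p = 2·P(Z > |-2.297|) = 2·(1 - Φ(2.297)) ≈ 0.0216. Significant at α = 0.1; Significant at α = 0.05.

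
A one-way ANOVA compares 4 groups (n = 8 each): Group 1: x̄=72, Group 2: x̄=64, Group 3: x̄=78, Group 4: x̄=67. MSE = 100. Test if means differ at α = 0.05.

Grand mean = 70.25. SS_between = 902.0, MS_between = 300.67. F = 3.007, F_crit ≈ 2.947. Reject H₀.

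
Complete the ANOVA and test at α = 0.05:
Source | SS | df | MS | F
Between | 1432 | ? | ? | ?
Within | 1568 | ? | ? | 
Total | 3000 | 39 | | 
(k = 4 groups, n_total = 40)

df_between = 3, df_within = 36. MS_between = 477.33, MS_within = 43.56. F = 10.959, F_crit ≈ 2.866. Reject H₀.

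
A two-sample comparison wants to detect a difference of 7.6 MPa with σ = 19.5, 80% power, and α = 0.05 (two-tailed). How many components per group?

n per group = 2(z_α/2 + z_β)²σ²/d² = 2×(1.96 + 0.84)²×19.5²/7.6² = 103.2 → n = 104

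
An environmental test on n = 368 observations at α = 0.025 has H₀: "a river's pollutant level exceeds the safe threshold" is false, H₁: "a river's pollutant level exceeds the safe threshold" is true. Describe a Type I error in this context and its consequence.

Type I error: rejecting H₀ when it is true — concluding that a river's pollutant level exceeds the safe threshold when in fact it is not. Consequence: shutting down a compliant factory unnecessarily.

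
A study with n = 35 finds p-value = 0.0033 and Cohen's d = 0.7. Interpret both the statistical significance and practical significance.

Statistically significant (p = 0.0033 < 0.05). Cohen's d = 0.7 indicates a medium effect size. Both statistical and practical significance should be considered.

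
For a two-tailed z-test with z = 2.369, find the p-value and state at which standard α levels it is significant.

p = 2·P(Z > |2.369|) = 2·(1 - Φ(2.369)) ≈ 0.0178. Significant at α = 0.1; Significant at α = 0.05.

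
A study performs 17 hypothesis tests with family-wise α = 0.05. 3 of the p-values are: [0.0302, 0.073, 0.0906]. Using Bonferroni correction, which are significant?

Bonferroni α = 0.05/17 = 0.00294. None of the given p-values are significant.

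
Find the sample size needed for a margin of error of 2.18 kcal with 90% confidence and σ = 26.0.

n = (z*σ/E)² = (1.645×26.0/2.18)² = 384.9 → n = 385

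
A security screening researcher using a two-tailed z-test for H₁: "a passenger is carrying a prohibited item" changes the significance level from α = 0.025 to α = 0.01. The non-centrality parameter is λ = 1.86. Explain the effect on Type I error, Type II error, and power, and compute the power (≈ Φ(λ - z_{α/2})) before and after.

Decreasing α from 0.025 to 0.01:
• Type I error rate decreases (α is the Type I rate by definition).
• Critical value moves from z_{α/2} = 2.241 to 2.576, so power = Φ(λ - z_{α/2}) goes from Φ(1.86 - 2.241) = 0.352 to Φ(1.86 - 2.576) = 0.237.
• Type II error rate β = 1 - power therefore increases (0.648 → 0.763).
Appropriate when false positives are costly — here, detaining an innocent passenger — delay and inconvenience.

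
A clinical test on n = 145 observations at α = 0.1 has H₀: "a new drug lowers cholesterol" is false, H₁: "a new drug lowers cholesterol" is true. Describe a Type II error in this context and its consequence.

Type II error: failing to reject H₀ when it is false — concluding that a new drug lowers cholesterol is not supported when in fact it is. Consequence: shelving an effective drug — patients miss out on a treatment that would have helped.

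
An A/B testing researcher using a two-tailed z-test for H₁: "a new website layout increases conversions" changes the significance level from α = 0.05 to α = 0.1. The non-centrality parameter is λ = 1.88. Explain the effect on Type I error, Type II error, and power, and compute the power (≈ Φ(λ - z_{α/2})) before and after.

Increasing α from 0.05 to 0.1:
• Type I error rate increases (α is the Type I rate by definition).
• Critical value moves from z_{α/2} = 1.96 to 1.645, so power = Φ(λ - z_{α/2}) goes from Φ(1.88 - 1.96) = 0.468 to Φ(1.88 - 1.645) = 0.593.
• Type II error rate β = 1 - power therefore decreases (0.532 → 0.407).
Appropriate when false negatives are costly — here, discarding a layout that would have improved conversions — lost revenue.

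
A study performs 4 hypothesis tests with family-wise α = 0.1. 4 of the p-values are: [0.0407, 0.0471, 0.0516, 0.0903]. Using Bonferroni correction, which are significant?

Bonferroni α = 0.1/4 = 0.025. None of the given p-values are significant.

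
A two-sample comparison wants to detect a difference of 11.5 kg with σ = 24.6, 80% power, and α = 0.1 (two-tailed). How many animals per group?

n per group = 2(z_α/2 + z_β)²σ²/d² = 2×(1.645 + 0.84)²×24.6²/11.5² = 56.5 → n = 57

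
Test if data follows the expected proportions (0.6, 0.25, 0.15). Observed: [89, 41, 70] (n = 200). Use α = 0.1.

Expected: [120.0, 50.0, 30.0]. χ² = 62.962. df = 2, critical = 4.605. Reject H₀.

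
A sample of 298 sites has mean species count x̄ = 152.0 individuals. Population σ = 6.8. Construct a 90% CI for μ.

CI = x̄ ± z*(σ/√n) = 152.0 ± 1.645(6.8/√298) = 152.0 ± 0.65 = (151.35, 152.65)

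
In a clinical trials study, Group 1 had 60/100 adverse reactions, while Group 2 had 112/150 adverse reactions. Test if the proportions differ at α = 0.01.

p̂₁ = 0.6, p̂₂ = 0.747, pooled p̂ = 0.688. z = -2.452. Critical: ±2.576. Fail to reject H₀.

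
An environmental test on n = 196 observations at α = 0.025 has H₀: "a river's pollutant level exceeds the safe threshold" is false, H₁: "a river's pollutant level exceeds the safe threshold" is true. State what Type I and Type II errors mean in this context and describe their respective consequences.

Type I (false positive): concluding that a river's pollutant level exceeds the safe threshold when it is not — shutting down a compliant factory unnecessarily. Type II (false negative): failing to conclude that a river's pollutant level exceeds the safe threshold when it is — allowing unsafe pollution to continue. Which is costlier depends on domain priorities and is a judgement call rather than a statistical fact.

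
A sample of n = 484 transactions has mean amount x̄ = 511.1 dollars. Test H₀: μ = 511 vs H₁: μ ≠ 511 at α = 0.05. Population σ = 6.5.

z = (x̄ - μ₀)/(σ/√n) = (511.1 - 511)/(6.5/√484) = 0.338. Critical value: ±1.96. Since |0.338| ≤ 1.96, Fail to reject H₀.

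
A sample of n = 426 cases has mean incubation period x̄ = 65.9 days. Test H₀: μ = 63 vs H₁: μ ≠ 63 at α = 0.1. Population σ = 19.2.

z = (x̄ - μ₀)/(σ/√n) = (65.9 - 63)/(19.2/√426) = 3.117. Critical value: ±1.645. Since |3.117| > 1.645, Reject H₀.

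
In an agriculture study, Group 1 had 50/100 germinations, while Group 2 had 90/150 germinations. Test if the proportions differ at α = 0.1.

p̂₁ = 0.5, p̂₂ = 0.6, pooled p̂ = 0.56. z = -1.56. Critical: ±1.645. Fail to reject H₀.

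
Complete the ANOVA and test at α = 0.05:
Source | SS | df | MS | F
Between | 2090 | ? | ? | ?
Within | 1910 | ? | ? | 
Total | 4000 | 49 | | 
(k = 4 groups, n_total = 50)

df_between = 3, df_within = 46. MS_between = 696.67, MS_within = 41.52. F = 16.778, F_crit ≈ 2.807. Reject H₀.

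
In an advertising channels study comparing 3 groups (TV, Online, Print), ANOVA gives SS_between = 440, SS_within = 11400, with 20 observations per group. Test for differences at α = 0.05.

df_between = 2, df_within = 57. F = MS_between/MS_within = 220.0/200.0 = 1.1. F_crit ≈ 3.159. Fail to reject H₀.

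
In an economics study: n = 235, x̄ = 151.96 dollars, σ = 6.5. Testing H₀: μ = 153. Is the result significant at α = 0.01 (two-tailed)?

z = (151.96 - 153)/(6.5/√235) = -2.453. Since |z| ≤ 2.576, not significant at α = 0.01.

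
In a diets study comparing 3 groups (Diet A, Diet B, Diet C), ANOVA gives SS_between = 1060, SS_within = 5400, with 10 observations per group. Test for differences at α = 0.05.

df_between = 2, df_within = 27. F = MS_between/MS_within = 530.0/200.0 = 2.65. F_crit ≈ 3.354. Fail to reject H₀.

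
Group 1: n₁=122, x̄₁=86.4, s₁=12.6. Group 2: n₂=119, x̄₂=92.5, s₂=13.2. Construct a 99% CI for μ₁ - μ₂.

Difference = -6.1. SE = √(12.6²/122 + 13.2²/119) = 1.663. CI = (-10.38, -1.82)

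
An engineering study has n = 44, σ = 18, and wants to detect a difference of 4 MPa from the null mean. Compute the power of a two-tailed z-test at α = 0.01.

SE = σ/√n = 18/√44 = 2.714. Non-centrality λ = d/SE = 4/2.714 = 1.474. Power ≈ Φ(λ - z_{α/2}) = Φ(1.474 - 2.576) = Φ(-1.102) = 0.135.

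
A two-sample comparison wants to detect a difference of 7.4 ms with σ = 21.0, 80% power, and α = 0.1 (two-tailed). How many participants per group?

n per group = 2(z_α/2 + z_β)²σ²/d² = 2×(1.645 + 0.84)²×21.0²/7.4² = 99.5 → n = 100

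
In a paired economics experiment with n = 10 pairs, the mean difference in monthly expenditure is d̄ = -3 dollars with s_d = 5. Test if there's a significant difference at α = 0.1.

t = d̄/(s_d/√n) = -3/(5/√10) = -1.897. df = 9, critical t = ±1.833. Reject H₀.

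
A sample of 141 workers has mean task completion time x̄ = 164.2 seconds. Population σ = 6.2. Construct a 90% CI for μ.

CI = x̄ ± z*(σ/√n) = 164.2 ± 1.645(6.2/√141) = 164.2 ± 0.86 = (163.34, 165.06)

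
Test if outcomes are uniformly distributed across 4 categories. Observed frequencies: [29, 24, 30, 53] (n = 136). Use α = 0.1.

Expected = 34 each. χ² = Σ(O-E)²/E = 14.765. df = 3, critical value = 6.251. Reject H₀.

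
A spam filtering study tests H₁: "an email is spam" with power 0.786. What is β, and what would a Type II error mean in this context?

β = 1 - power = 1 - 0.786 = 0.214. A Type II error is failing to reject H₀ when H₀ is false (false negative) — here, failing to conclude that an email is spam when in fact it is true. Consequence: a spam email lands in the inbox.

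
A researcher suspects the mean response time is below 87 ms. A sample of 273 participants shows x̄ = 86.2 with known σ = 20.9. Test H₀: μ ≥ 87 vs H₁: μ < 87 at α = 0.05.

z = -0.632. Critical value: -1.645. Fail to reject H₀.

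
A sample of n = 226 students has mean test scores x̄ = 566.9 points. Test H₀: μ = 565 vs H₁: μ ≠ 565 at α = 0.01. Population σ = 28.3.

z = (x̄ - μ₀)/(σ/√n) = (566.9 - 565)/(28.3/√226) = 1.009. Critical value: ±2.576. Since |1.009| ≤ 2.576, Fail to reject H₀.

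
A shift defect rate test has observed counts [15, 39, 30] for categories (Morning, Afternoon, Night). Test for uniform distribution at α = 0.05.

Expected = 28 each. χ² = Σ(O-E)²/E = 10.5. df = 2, critical value = 5.991. Reject H₀.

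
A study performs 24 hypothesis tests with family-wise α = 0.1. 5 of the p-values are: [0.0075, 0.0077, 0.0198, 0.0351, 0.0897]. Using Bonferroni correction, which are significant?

Bonferroni α = 0.1/24 = 0.00417. None of the given p-values are significant.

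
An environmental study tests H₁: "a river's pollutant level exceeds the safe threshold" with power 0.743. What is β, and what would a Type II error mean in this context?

β = 1 - power = 1 - 0.743 = 0.257. A Type II error is failing to reject H₀ when H₀ is false (false negative) — here, failing to conclude that a river's pollutant level exceeds the safe threshold when in fact it is true. Consequence: allowing unsafe pollution to continue.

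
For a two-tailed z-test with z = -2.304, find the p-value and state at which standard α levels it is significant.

p = 2·P(Z > |-2.304|) = 2·(1 - Φ(2.304)) ≈ 0.0212. Significant at α = 0.1; Significant at α = 0.05.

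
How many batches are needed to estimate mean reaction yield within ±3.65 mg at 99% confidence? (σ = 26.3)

n = (z*σ/E)² = (2.576×26.3/3.65)² = 344.5 → n = 345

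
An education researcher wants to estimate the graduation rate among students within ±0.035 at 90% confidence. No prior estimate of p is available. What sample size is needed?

Conservative approach: use p = 0.5 (maximizes p(1-p) = 0.25). n = z²(0.25)/E² = 1.645²×0.25/0.035² = 552.2 → n = 553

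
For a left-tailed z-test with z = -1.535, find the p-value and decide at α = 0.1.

p = P(Z < -1.535) = Φ(-1.535) ≈ 0.0624. Since p < 0.1, reject H₀ (significant) at α = 0.1.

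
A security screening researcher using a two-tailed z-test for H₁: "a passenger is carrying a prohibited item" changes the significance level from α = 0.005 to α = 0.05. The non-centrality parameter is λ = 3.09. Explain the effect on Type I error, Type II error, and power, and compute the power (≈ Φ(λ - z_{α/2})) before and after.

Increasing α from 0.005 to 0.05:
• Type I error rate increases (α is the Type I rate by definition).
• Critical value moves from z_{α/2} = 2.807 to 1.96, so power = Φ(λ - z_{α/2}) goes from Φ(3.09 - 2.807) = 0.611 to Φ(3.09 - 1.96) = 0.871.
• Type II error rate β = 1 - power therefore decreases (0.389 → 0.129).
Appropriate when false negatives are costly — here, letting a prohibited item through — security breach.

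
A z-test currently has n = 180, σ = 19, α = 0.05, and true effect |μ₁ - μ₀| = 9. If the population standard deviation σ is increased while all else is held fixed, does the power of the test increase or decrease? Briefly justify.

Power decreases: a larger σ inflates the standard error σ/√n, pulling the sampling distribution under H₁ back toward the critical value.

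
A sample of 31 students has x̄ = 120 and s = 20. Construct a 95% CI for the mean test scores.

CI = x̄ ± t*(s/√n) = 120 ± 2.042(20/√31) = (112.66, 127.34)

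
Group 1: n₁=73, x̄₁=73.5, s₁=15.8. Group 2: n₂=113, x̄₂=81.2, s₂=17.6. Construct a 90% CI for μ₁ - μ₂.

Difference = -7.7. SE = √(15.8²/73 + 17.6²/113) = 2.482. CI = (-11.78, -3.62)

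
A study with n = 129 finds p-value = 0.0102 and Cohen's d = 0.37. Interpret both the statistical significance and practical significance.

Statistically significant (p = 0.0102 < 0.05). Cohen's d = 0.37 indicates a small effect size. Both statistical and practical significance should be considered.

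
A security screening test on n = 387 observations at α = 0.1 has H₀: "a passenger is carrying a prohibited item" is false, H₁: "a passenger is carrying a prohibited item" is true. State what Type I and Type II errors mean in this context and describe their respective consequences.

Type I (false positive): concluding that a passenger is carrying a prohibited item when it is not — detaining an innocent passenger — delay and inconvenience. Type II (false negative): failing to conclude that a passenger is carrying a prohibited item when it is — letting a prohibited item through — security breach. Which is costlier depends on domain priorities and is a judgement call rather than a statistical fact.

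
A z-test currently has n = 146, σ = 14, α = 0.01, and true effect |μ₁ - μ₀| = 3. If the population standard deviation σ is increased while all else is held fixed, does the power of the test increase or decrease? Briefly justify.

Power decreases: a larger σ inflates the standard error σ/√n, pulling the sampling distribution under H₁ back toward the critical value.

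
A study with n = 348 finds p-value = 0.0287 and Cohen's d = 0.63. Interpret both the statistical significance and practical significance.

Statistically significant (p = 0.0287 < 0.05). Cohen's d = 0.63 indicates a medium effect size. Both statistical and practical significance should be considered.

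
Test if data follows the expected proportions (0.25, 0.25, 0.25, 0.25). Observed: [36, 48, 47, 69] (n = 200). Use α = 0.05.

Expected: [50.0, 50.0, 50.0, 50.0]. χ² = 11.4. df = 3, critical = 7.815. Reject H₀.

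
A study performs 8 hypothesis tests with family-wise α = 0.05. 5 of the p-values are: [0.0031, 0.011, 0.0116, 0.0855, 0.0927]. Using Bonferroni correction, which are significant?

Bonferroni α = 0.05/8 = 0.00625. Significant p-values: [0.0031]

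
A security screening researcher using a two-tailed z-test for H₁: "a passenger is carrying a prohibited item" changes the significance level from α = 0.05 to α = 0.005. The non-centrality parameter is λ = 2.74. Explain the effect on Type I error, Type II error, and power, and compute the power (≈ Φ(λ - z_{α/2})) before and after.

Decreasing α from 0.05 to 0.005:
• Type I error rate decreases (α is the Type I rate by definition).
• Critical value moves from z_{α/2} = 1.96 to 2.807, so power = Φ(λ - z_{α/2}) goes from Φ(2.74 - 1.96) = 0.782 to Φ(2.74 - 2.807) = 0.473.
• Type II error rate β = 1 - power therefore increases (0.218 → 0.527).
Appropriate when false positives are costly — here, detaining an innocent passenger — delay and inconvenience.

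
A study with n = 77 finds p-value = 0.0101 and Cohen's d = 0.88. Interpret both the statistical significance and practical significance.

Statistically significant (p = 0.0101 < 0.05). Cohen's d = 0.88 indicates a large effect size. Both statistical and practical significance should be considered.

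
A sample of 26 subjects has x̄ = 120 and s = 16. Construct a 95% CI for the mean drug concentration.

CI = x̄ ± t*(s/√n) = 120 ± 2.06(16/√26) = (113.54, 126.46)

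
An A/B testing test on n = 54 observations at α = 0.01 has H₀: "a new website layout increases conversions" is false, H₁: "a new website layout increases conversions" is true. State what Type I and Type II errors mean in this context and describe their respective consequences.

Type I (false positive): concluding that a new website layout increases conversions when it is not — rolling out a layout that doesn't actually help — wasted engineering effort. Type II (false negative): failing to conclude that a new website layout increases conversions when it is — discarding a layout that would have improved conversions — lost revenue. Which is costlier depends on domain priorities and is a judgement call rather than a statistical fact.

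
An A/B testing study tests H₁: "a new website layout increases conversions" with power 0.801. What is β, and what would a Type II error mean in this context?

β = 1 - power = 1 - 0.801 = 0.199. A Type II error is failing to reject H₀ when H₀ is false (false negative) — here, failing to conclude that a new website layout increases conversions when in fact it is true. Consequence: discarding a layout that would have improved conversions — lost revenue.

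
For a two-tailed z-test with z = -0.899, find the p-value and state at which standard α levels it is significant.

p = 2·P(Z > |-0.899|) = 2·(1 - Φ(0.899)) ≈ 0.3687. Not significant at any standard level.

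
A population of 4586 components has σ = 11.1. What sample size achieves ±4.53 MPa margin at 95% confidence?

Without FPC: n₀ = (1.96×11.1/4.53)² = 23.065. With FPC: n = n₀N/(n₀+N-1) = 23.0 → n = 23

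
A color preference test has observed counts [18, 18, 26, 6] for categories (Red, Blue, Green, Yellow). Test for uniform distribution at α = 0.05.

Expected = 17 each. χ² = Σ(O-E)²/E = 12.0. df = 3, critical value = 7.815. Reject H₀.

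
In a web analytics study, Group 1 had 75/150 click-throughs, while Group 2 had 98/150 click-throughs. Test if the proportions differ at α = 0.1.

p̂₁ = 0.5, p̂₂ = 0.653, pooled p̂ = 0.577. z = -2.688. Critical: ±1.645. Reject H₀.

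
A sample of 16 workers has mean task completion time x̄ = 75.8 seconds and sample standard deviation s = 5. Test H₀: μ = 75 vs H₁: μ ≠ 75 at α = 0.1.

t = (x̄ - μ₀)/(s/√n) = (75.8 - 75)/(5/√16) = 0.64. df = 15, critical t = ±1.753. Fail to reject H₀.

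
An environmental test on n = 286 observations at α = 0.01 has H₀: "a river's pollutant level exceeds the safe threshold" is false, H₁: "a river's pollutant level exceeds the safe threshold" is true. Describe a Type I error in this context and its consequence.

Type I error: rejecting H₀ when it is true — concluding that a river's pollutant level exceeds the safe threshold when in fact it is not. Consequence: shutting down a compliant factory unnecessarily.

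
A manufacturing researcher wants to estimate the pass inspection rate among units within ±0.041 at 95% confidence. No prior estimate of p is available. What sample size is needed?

Conservative approach: use p = 0.5 (maximizes p(1-p) = 0.25). n = z²(0.25)/E² = 1.96²×0.25/0.041² = 571.3 → n = 572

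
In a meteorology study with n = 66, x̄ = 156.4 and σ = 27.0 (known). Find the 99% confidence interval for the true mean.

CI = x̄ ± z*(σ/√n) = 156.4 ± 2.576(27.0/√66) = 156.4 ± 8.56 = (147.84, 164.96)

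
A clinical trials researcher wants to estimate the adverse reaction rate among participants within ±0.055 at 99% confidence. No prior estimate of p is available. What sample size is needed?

Conservative approach: use p = 0.5 (maximizes p(1-p) = 0.25). n = z²(0.25)/E² = 2.576²×0.25/0.055² = 548.4 → n = 549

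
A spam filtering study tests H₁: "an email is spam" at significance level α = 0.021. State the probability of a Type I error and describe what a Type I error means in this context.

P(Type I error) = α = 0.021. A Type I error is rejecting H₀ when H₀ is actually true (false positive) — here, concluding that an email is spam when in fact this is not the case. Consequence: a legitimate email is sent to the spam folder and the user misses it.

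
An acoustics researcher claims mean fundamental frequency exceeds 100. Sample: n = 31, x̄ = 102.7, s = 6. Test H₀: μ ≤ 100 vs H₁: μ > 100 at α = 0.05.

t = (102.7 - 100)/(6/√31) = 2.505, df = 30. Critical t = 1.697. Reject H₀.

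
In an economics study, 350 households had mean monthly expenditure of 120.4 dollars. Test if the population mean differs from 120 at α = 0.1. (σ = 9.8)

z = (x̄ - μ₀)/(σ/√n) = (120.4 - 120)/(9.8/√350) = 0.764. Critical value: ±1.645. Since |0.764| ≤ 1.645, Fail to reject H₀.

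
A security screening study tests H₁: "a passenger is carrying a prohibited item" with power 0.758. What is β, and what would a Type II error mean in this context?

β = 1 - power = 1 - 0.758 = 0.242. A Type II error is failing to reject H₀ when H₀ is false (false negative) — here, failing to conclude that a passenger is carrying a prohibited item when in fact it is true. Consequence: letting a prohibited item through — security breach.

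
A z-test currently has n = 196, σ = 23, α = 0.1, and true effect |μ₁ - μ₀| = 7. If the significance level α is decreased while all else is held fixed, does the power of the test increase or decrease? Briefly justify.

Power decreases: a smaller α raises the critical value, so less of the H₁ sampling distribution falls in the rejection region.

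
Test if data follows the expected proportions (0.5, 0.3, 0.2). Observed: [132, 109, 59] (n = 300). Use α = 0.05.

Expected: [150.0, 90.0, 60.0]. χ² = 6.188. df = 2, critical = 5.991. Reject H₀.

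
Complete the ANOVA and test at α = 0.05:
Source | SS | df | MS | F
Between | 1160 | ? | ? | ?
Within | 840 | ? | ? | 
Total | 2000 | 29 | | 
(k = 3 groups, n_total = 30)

df_between = 2, df_within = 27. MS_between = 580.0, MS_within = 31.11. F = 18.643, F_crit ≈ 3.354. Reject H₀.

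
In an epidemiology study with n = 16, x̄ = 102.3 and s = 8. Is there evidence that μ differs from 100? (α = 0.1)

t = (x̄ - μ₀)/(s/√n) = (102.3 - 100)/(8/√16) = 1.15. df = 15, critical t = ±1.753. Fail to reject H₀.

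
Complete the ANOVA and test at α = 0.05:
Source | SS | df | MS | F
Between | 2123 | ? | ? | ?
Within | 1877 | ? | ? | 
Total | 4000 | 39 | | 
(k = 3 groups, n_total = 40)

df_between = 2, df_within = 37. MS_between = 1061.5, MS_within = 50.73. F = 20.925, F_crit ≈ 3.252. Reject H₀.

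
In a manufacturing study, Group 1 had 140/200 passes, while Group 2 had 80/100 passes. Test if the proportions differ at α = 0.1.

p̂₁ = 0.7, p̂₂ = 0.8, pooled p̂ = 0.733. z = -1.846. Critical: ±1.645. Reject H₀.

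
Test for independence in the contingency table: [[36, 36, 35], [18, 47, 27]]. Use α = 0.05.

χ² = 7.401. df = 2, critical = 5.991. Reject H₀. Variables are dependent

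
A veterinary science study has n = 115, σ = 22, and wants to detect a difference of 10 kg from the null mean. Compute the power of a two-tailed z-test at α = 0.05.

SE = σ/√n = 22/√115 = 2.052. Non-centrality λ = d/SE = 10/2.052 = 4.874. Power ≈ Φ(λ - z_{α/2}) = Φ(4.874 - 1.96) = Φ(2.914) = 0.998.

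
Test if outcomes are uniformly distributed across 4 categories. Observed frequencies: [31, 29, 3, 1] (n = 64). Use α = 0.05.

Expected = 16 each. χ² = Σ(O-E)²/E = 49.25. df = 3, critical value = 7.815. Reject H₀.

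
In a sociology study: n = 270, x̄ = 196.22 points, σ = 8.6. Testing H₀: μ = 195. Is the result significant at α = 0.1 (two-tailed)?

z = (196.22 - 195)/(8.6/√270) = 2.331. Since |z| > 1.645, significant at α = 0.1.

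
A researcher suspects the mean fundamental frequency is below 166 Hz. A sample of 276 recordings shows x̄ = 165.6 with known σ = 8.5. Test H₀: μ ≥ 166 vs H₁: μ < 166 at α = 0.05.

z = -0.782. Critical value: -1.645. Fail to reject H₀.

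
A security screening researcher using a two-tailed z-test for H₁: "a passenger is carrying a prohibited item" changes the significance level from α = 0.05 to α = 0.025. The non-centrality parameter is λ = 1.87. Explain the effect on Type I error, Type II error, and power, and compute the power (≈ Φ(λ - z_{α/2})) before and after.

Decreasing α from 0.05 to 0.025:
• Type I error rate decreases (α is the Type I rate by definition).
• Critical value moves from z_{α/2} = 1.96 to 2.241, so power = Φ(λ - z_{α/2}) goes from Φ(1.87 - 1.96) = 0.464 to Φ(1.87 - 2.241) = 0.355.
• Type II error rate β = 1 - power therefore increases (0.536 → 0.645).
Appropriate when false positives are costly — here, detaining an innocent passenger — delay and inconvenience.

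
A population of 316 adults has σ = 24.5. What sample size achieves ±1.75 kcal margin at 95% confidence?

Without FPC: n₀ = (1.96×24.5/1.75)² = 752.954. With FPC: n = n₀N/(n₀+N-1) = 222.8 → n = 223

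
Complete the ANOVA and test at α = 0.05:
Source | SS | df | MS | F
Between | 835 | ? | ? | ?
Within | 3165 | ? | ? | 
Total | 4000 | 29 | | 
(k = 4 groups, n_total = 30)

df_between = 3, df_within = 26. MS_between = 278.33, MS_within = 121.73. F = 2.286, F_crit ≈ 2.975. Fail to reject H₀.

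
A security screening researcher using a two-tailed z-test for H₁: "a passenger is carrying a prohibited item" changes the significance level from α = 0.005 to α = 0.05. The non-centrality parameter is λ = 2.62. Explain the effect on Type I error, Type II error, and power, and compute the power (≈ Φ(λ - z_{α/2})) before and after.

Increasing α from 0.005 to 0.05:
• Type I error rate increases (α is the Type I rate by definition).
• Critical value moves from z_{α/2} = 2.807 to 1.96, so power = Φ(λ - z_{α/2}) goes from Φ(2.62 - 2.807) = 0.426 to Φ(2.62 - 1.96) = 0.745.
• Type II error rate β = 1 - power therefore decreases (0.574 → 0.255).
Appropriate when false negatives are costly — here, letting a prohibited item through — security breach.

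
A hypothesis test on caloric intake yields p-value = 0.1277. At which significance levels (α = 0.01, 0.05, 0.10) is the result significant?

p = 0.1277. Not significant at any of the given levels.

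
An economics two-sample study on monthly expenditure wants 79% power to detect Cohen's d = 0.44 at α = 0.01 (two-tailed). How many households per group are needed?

z_{α/2} = 2.576, z_β = Φ⁻¹(0.79) = 0.806. For small effect (d = 0.44): n per group = 2(z_{α/2} + z_β)²/d² = 2(2.576 + 0.806)²/0.44² = 118.2 → 119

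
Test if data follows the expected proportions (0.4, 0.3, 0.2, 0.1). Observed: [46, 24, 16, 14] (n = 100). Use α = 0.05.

Expected: [40.0, 30.0, 20.0, 10.0]. χ² = 4.5. df = 3, critical = 7.815. Fail to reject H₀.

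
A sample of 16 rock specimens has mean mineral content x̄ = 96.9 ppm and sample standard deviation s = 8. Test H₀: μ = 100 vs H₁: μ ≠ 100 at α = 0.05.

t = (x̄ - μ₀)/(s/√n) = (96.9 - 100)/(8/√16) = -1.55. df = 15, critical t = ±2.131. Fail to reject H₀.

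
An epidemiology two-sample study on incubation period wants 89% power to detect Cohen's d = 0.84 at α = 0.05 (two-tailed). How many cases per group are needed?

z_{α/2} = 1.96, z_β = Φ⁻¹(0.89) = 1.227. For large effect (d = 0.84): n per group = 2(z_{α/2} + z_β)²/d² = 2(1.96 + 1.227)²/0.84² = 28.8 → 29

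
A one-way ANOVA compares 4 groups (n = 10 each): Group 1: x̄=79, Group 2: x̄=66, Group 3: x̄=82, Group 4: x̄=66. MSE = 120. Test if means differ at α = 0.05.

Grand mean = 73.25. SS_between = 2147.5, MS_between = 715.83. F = 5.965, F_crit ≈ 2.866. Reject H₀.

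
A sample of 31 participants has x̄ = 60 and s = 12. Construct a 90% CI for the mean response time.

CI = x̄ ± t*(s/√n) = 60 ± 1.697(12/√31) = (56.34, 63.66)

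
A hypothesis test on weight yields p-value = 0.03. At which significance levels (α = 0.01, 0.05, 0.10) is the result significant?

p = 0.03. Significant at: α = 0.05, 0.1.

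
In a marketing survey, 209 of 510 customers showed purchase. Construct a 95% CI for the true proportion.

p̂ = 0.41. CI = p̂ ± z*√(p̂(1-p̂)/n) = (0.367, 0.452)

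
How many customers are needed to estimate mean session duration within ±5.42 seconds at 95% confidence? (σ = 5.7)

n = (z*σ/E)² = (1.96×5.7/5.42)² = 4.2 → n = 5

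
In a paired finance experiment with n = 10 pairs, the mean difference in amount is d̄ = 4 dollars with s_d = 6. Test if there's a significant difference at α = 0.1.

t = d̄/(s_d/√n) = 4/(6/√10) = 2.108. df = 9, critical t = ±1.833. Reject H₀.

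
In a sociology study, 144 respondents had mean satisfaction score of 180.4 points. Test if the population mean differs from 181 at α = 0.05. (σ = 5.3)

z = (x̄ - μ₀)/(σ/√n) = (180.4 - 181)/(5.3/√144) = -1.358. Critical value: ±1.96. Since |-1.358| ≤ 1.96, Fail to reject H₀.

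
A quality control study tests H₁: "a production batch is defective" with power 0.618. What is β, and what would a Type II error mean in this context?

β = 1 - power = 1 - 0.618 = 0.382. A Type II error is failing to reject H₀ when H₀ is false (false negative) — here, failing to conclude that a production batch is defective when in fact it is true. Consequence: shipping a defective batch — faulty products reach customers.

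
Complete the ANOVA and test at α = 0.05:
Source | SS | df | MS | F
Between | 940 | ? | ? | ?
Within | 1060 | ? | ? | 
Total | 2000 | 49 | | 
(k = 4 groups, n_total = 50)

df_between = 3, df_within = 46. MS_between = 313.33, MS_within = 23.04. F = 13.597, F_crit ≈ 2.807. Reject H₀.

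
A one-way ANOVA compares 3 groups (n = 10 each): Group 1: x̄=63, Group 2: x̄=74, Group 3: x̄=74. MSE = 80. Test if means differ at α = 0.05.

Grand mean = 70.33. SS_between = 806.67, MS_between = 403.33. F = 5.042, F_crit ≈ 3.354. Reject H₀.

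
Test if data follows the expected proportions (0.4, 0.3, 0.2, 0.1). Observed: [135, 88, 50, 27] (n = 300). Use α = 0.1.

Expected: [120.0, 90.0, 60.0, 30.0]. χ² = 3.886. df = 3, critical = 6.251. Fail to reject H₀.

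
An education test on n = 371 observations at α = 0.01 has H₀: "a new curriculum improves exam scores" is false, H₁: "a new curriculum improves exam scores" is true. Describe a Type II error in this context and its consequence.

Type II error: failing to reject H₀ when it is false — concluding that a new curriculum improves exam scores is not supported when in fact it is. Consequence: keeping the old curriculum when the new one would have helped students.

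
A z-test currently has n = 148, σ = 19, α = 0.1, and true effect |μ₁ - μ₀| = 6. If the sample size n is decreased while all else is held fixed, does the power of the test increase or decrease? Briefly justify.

Power decreases: a smaller n inflates the standard error σ/√n, pulling the sampling distribution under H₁ back toward the critical value.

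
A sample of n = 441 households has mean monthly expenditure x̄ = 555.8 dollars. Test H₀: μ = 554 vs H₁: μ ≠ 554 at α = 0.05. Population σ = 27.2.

z = (x̄ - μ₀)/(σ/√n) = (555.8 - 554)/(27.2/√441) = 1.39. Critical value: ±1.96. Since |1.39| ≤ 1.96, Fail to reject H₀.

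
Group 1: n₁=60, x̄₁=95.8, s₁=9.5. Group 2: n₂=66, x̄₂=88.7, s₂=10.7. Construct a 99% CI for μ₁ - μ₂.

Difference = 7.1. SE = √(9.5²/60 + 10.7²/66) = 1.8. CI = (2.46, 11.74)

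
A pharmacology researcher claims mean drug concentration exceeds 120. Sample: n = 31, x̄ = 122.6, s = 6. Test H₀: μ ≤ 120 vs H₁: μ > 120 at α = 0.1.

t = (122.6 - 120)/(6/√31) = 2.413, df = 30. Critical t = 1.31. Reject H₀.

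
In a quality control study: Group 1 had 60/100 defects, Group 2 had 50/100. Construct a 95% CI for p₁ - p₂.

p̂₁ = 0.6, p̂₂ = 0.5. Difference = 0.1. CI = (-0.037, 0.237)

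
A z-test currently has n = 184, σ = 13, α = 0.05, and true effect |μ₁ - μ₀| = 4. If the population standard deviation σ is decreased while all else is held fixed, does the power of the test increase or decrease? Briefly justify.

Power increases: a smaller σ shrinks the standard error σ/√n, moving the sampling distribution under H₁ further from the critical value.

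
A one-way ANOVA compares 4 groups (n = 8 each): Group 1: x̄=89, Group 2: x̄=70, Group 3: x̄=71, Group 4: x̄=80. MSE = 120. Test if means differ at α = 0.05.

Grand mean = 77.5. SS_between = 1896.0, MS_between = 632.0. F = 5.267, F_crit ≈ 2.947. Reject H₀.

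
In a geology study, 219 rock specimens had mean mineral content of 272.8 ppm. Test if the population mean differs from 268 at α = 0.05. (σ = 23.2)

z = (x̄ - μ₀)/(σ/√n) = (272.8 - 268)/(23.2/√219) = 3.062. Critical value: ±1.96. Since |3.062| > 1.96, Reject H₀.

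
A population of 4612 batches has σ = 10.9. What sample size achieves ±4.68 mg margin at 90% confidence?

Without FPC: n₀ = (1.645×10.9/4.68)² = 14.679. With FPC: n = n₀N/(n₀+N-1) = 14.6 → n = 15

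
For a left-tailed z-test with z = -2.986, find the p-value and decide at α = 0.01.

p = P(Z < -2.986) = Φ(-2.986) ≈ 0.0014. Since p < 0.01, reject H₀ (significant) at α = 0.01.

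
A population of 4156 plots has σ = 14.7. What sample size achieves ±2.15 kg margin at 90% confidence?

Without FPC: n₀ = (1.645×14.7/2.15)² = 126.5. With FPC: n = n₀N/(n₀+N-1) = 122.8 → n = 123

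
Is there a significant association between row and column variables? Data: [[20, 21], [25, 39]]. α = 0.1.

χ² = 0.964. df = 1, critical = 2.706. Fail to reject H₀. No evidence of dependence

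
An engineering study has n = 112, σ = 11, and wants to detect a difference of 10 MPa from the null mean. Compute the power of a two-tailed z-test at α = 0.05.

SE = σ/√n = 11/√112 = 1.039. Non-centrality λ = d/SE = 10/1.039 = 9.621. Power ≈ Φ(λ - z_{α/2}) = Φ(9.621 - 1.96) = Φ(7.661) = 1.0.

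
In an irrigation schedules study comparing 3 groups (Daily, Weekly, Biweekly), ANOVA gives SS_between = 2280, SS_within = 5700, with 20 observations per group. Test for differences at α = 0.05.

df_between = 2, df_within = 57. F = MS_between/MS_within = 1140.0/100.0 = 11.4. F_crit ≈ 3.159. Reject H₀. At least one mean differs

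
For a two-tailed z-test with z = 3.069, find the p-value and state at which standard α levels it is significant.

p = 2·P(Z > |3.069|) = 2·(1 - Φ(3.069)) ≈ 0.0021. Significant at α = 0.1; Significant at α = 0.05; Significant at α = 0.01.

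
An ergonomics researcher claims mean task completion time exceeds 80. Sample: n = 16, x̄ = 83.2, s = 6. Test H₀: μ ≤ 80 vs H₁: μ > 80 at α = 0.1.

t = (83.2 - 80)/(6/√16) = 2.133, df = 15. Critical t = 1.341. Reject H₀.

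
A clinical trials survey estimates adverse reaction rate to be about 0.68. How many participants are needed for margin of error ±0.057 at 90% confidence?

n = z²p(1-p)/E² = 1.645²×0.68×0.32/0.057² = 181.2 → n = 182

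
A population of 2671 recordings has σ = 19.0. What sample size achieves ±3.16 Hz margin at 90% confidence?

Without FPC: n₀ = (1.645×19.0/3.16)² = 97.828. With FPC: n = n₀N/(n₀+N-1) = 94.4 → n = 95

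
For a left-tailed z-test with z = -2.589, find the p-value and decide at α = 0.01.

p = P(Z < -2.589) = Φ(-2.589) ≈ 0.0048. Since p < 0.01, reject H₀ (significant) at α = 0.01.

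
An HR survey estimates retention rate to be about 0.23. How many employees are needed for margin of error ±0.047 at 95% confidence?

n = z²p(1-p)/E² = 1.96²×0.23×0.77/0.047² = 308.0 → n = 308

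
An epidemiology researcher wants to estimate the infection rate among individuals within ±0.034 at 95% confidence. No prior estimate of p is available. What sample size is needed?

Conservative approach: use p = 0.5 (maximizes p(1-p) = 0.25). n = z²(0.25)/E² = 1.96²×0.25/0.034² = 830.8 → n = 831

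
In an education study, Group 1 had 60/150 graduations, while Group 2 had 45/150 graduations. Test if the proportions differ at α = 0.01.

p̂₁ = 0.4, p̂₂ = 0.3, pooled p̂ = 0.35. z = 1.816. Critical: ±2.576. Fail to reject H₀.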